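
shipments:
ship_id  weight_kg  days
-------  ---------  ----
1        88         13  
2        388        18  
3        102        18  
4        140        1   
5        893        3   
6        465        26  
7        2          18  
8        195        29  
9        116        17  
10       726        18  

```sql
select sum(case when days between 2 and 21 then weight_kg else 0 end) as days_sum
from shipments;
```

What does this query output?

2315

ship_id=1: ✓ → 88
ship_id=2: ✓ → 388
ship_id=3: ✓ → 102
ship_id=4: ✗
ship_id=5: ✓ → 893
ship_id=6: ✗
ship_id=7: ✓ → 2
ship_id=8: ✗
ship_id=9: ✓ → 116
ship_id=10: ✓ → 726
days_sum = 88 + 388 + 102 + 893 + 2 + 116 + 726 = 2315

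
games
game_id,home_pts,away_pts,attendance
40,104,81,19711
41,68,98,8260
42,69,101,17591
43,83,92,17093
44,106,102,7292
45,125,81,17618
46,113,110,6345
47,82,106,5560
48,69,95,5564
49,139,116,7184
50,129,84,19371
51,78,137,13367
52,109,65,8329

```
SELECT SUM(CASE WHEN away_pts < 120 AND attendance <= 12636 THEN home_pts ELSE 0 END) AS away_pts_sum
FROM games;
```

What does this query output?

686

game_id=40: ✗
game_id=41: ✓ → 68
game_id=42: ✗
game_id=43: ✗
game_id=44: ✓ → 106
game_id=45: ✗
game_id=46: ✓ → 113
game_id=47: ✓ → 82
game_id=48: ✓ → 69
game_id=49: ✓ → 139
game_id=50: ✗
game_id=51: ✗
game_id=52: ✓ → 109
away_pts_sum = 68 + 106 + 113 + 82 + 69 + 139 + 109 = 686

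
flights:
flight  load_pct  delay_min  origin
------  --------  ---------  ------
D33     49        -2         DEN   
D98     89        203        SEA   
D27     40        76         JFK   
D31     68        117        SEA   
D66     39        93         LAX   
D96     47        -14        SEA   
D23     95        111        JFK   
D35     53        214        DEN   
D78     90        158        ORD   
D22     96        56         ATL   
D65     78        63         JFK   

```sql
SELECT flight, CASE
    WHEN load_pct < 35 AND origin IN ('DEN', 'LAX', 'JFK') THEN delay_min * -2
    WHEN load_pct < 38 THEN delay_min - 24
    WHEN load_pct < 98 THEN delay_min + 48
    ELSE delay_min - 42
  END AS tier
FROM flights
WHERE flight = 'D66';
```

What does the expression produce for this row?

flight = D66: load_pct=39, delay_min=93, origin=LAX.
load_pct < 35 AND origin IN ('DEN', 'LAX', 'JFK') → false
load_pct < 38 → false
load_pct < 98 → true → 141

141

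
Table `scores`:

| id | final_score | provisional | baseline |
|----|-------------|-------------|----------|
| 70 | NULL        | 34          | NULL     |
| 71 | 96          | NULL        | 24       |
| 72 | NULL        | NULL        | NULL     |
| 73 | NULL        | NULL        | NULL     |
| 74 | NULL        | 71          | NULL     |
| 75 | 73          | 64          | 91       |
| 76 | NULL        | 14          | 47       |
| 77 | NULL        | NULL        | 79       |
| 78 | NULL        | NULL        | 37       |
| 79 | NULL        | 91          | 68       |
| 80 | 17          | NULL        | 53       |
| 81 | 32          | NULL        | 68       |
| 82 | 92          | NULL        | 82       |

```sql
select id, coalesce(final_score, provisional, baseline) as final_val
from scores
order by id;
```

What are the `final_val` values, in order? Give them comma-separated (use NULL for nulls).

34, 96, NULL, NULL, 71, 73, 14, 79, 37, 91, 17, 32, 92

id=70: final_score=NULL, provisional=34 → 34
id=71: final_score=96 → 96
id=72: final_score=NULL, provisional=NULL, baseline=NULL (all NULL) → NULL
id=73: final_score=NULL, provisional=NULL, baseline=NULL (all NULL) → NULL
id=74: final_score=NULL, provisional=71 → 71
id=75: final_score=73 → 73
id=76: final_score=NULL, provisional=14 → 14
id=77: final_score=NULL, provisional=NULL, baseline=79 → 79
id=78: final_score=NULL, provisional=NULL, baseline=37 → 37
id=79: final_score=NULL, provisional=91 → 91
id=80: final_score=17 → 17
id=81: final_score=32 → 32
id=82: final_score=92 → 92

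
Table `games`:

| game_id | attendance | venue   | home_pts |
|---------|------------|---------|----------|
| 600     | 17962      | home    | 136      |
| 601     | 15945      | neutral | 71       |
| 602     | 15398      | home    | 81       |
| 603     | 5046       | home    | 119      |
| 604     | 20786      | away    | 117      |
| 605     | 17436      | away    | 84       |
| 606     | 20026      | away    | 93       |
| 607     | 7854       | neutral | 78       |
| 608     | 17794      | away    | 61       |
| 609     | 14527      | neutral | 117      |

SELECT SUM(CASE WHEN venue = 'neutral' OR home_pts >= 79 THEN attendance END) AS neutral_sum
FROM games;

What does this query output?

game_id=600: ✓ → 17962
game_id=601: ✓ → 15945
game_id=602: ✓ → 15398
game_id=603: ✓ → 5046
game_id=604: ✓ → 20786
game_id=605: ✓ → 17436
game_id=606: ✓ → 20026
game_id=607: ✓ → 7854
game_id=608: ✗
game_id=609: ✓ → 14527
neutral_sum = 17962 + 15945 + 15398 + 5046 + 20786 + 17436 + 20026 + 7854 + 14527 = 134980

134980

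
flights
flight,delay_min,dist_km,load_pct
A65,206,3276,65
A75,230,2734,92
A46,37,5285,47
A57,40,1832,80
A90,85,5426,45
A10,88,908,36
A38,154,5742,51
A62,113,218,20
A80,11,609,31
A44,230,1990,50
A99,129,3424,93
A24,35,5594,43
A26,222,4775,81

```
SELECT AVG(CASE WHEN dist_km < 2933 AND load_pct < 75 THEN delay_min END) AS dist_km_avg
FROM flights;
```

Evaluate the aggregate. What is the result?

110.5

flight=A65: ✗
flight=A75: ✗
flight=A46: ✗
flight=A57: ✗
flight=A90: ✗
flight=A10: ✓ → 88
flight=A38: ✗
flight=A62: ✓ → 113
flight=A80: ✓ → 11
flight=A44: ✓ → 230
flight=A99: ✗
flight=A24: ✗
flight=A26: ✗
dist_km_avg = (88 + 113 + 11 + 230) / 4 = 110.5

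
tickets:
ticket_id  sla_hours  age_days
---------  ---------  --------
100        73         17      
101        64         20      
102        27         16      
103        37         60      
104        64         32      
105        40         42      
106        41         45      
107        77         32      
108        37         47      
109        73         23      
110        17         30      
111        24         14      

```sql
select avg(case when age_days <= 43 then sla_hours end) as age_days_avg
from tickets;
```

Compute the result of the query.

ticket_id=100: ✓ → 73
ticket_id=101: ✓ → 64
ticket_id=102: ✓ → 27
ticket_id=103: ✗
ticket_id=104: ✓ → 64
ticket_id=105: ✓ → 40
ticket_id=106: ✗
ticket_id=107: ✓ → 77
ticket_id=108: ✗
ticket_id=109: ✓ → 73
ticket_id=110: ✓ → 17
ticket_id=111: ✓ → 24
age_days_avg = (73 + 64 + 27 + 64 + 40 + 77 + 73 + 17 + 24) / 9 = 51

51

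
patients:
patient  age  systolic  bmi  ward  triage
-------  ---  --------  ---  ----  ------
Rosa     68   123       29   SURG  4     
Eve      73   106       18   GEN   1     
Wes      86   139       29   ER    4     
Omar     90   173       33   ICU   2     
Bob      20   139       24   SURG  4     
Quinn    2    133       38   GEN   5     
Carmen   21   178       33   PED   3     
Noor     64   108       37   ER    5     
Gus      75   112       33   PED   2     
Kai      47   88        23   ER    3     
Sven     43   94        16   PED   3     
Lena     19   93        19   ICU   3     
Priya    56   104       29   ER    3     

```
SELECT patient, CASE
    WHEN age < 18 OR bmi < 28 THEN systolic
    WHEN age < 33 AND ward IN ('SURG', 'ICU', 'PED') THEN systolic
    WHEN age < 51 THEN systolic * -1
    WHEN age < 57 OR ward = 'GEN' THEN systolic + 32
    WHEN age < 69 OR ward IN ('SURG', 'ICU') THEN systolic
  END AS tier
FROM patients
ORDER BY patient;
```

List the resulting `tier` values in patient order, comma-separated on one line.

patient=Bob: age < 18 OR bmi < 28 → 139
patient=Carmen: age < 33 AND ward IN ('SURG', 'ICU', 'PED') → 178
patient=Eve: age < 18 OR bmi < 28 → 106
patient=Gus: (no match → NULL) → NULL
patient=Kai: age < 18 OR bmi < 28 → 88
patient=Lena: age < 18 OR bmi < 28 → 93
patient=Noor: age < 69 OR ward IN ('SURG', 'ICU') → 108
patient=Omar: age < 69 OR ward IN ('SURG', 'ICU') → 173
patient=Priya: age < 57 OR ward = 'GEN' → 136
patient=Quinn: age < 18 OR bmi < 28 → 133
patient=Rosa: age < 69 OR ward IN ('SURG', 'ICU') → 123
patient=Sven: age < 18 OR bmi < 28 → 94
patient=Wes: (no match → NULL) → NULL

139, 178, 106, NULL, 88, 93, 108, 173, 136, 133, 123, 94, NULL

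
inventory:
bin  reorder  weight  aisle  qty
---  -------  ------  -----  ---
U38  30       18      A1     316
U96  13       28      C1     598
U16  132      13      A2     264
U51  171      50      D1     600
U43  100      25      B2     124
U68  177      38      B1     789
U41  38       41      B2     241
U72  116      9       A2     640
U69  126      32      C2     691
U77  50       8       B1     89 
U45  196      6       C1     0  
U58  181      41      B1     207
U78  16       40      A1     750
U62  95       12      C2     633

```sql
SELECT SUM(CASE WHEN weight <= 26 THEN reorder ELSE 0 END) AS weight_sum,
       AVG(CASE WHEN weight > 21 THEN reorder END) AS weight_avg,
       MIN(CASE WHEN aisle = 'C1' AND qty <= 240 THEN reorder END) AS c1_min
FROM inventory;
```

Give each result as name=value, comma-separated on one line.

weight_sum=719, weight_avg=102.75, c1_min=196

[weight_sum: weight <= 26]
bin=U38: ✓ → 30
bin=U96: ✗
bin=U16: ✓ → 132
bin=U51: ✗
bin=U43: ✓ → 100
bin=U68: ✗
bin=U41: ✗
bin=U72: ✓ → 116
bin=U69: ✗
bin=U77: ✓ → 50
bin=U45: ✓ → 196
bin=U58: ✗
bin=U78: ✗
bin=U62: ✓ → 95
weight_sum = 30 + 132 + 100 + 116 + 50 + 196 + 95 = 719
—
[weight_avg: weight > 21]
bin=U38: ✗
bin=U96: ✓ → 13
bin=U16: ✗
bin=U51: ✓ → 171
bin=U43: ✓ → 100
bin=U68: ✓ → 177
bin=U41: ✓ → 38
bin=U72: ✗
bin=U69: ✓ → 126
bin=U77: ✗
bin=U45: ✗
bin=U58: ✓ → 181
bin=U78: ✓ → 16
bin=U62: ✗
weight_avg = (13 + 171 + 100 + 177 + 38 + 126 + 181 + 16) / 8 = 102.75
—
[c1_min: aisle = 'C1' AND qty <= 240]
bin=U38: ✗
bin=U96: ✗
bin=U16: ✗
bin=U51: ✗
bin=U43: ✗
bin=U68: ✗
bin=U41: ✗
bin=U72: ✗
bin=U69: ✗
bin=U77: ✗
bin=U45: ✓ → 196
bin=U58: ✗
bin=U78: ✗
bin=U62: ✗
c1_min = MIN(196) = 196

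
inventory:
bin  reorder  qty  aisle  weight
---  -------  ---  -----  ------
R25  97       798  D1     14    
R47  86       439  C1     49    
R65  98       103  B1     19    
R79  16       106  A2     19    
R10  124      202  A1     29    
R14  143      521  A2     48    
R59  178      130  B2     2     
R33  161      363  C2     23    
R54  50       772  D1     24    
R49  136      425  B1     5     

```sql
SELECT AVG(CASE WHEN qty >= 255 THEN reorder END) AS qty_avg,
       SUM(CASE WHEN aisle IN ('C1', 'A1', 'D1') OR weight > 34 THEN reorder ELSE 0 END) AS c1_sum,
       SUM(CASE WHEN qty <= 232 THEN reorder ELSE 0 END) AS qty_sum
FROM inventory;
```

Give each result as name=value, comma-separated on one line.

[qty_avg: qty >= 255]
bin=R25: ✓ → 97
bin=R47: ✓ → 86
bin=R65: ✗
bin=R79: ✗
bin=R10: ✗
bin=R14: ✓ → 143
bin=R59: ✗
bin=R33: ✓ → 161
bin=R54: ✓ → 50
bin=R49: ✓ → 136
qty_avg = (97 + 86 + 143 + 161 + 50 + 136) / 6 = 112.1666666667
—
[c1_sum: aisle IN ('C1', 'A1', 'D1') OR weight > 34]
bin=R25: ✓ → 97
bin=R47: ✓ → 86
bin=R65: ✗
bin=R79: ✗
bin=R10: ✓ → 124
bin=R14: ✓ → 143
bin=R59: ✗
bin=R33: ✗
bin=R54: ✓ → 50
bin=R49: ✗
c1_sum = 97 + 86 + 124 + 143 + 50 = 500
—
[qty_sum: qty <= 232]
bin=R25: ✗
bin=R47: ✗
bin=R65: ✓ → 98
bin=R79: ✓ → 16
bin=R10: ✓ → 124
bin=R14: ✗
bin=R59: ✓ → 178
bin=R33: ✗
bin=R54: ✗
bin=R49: ✗
qty_sum = 98 + 16 + 124 + 178 = 416

qty_avg=112.1666666667, c1_sum=500, qty_sum=416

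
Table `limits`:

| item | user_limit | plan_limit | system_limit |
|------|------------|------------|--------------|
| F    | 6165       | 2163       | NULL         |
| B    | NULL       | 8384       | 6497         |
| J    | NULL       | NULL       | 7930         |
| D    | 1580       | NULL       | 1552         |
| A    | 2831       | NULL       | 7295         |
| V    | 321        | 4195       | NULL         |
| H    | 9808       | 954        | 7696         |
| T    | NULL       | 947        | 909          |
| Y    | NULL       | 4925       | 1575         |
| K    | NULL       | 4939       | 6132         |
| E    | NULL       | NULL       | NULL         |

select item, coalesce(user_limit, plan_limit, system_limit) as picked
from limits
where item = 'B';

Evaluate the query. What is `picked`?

8384

item = B: user_limit=NULL, plan_limit=8384, system_limit=6497.
user_limit=NULL, plan_limit=8384 → 8384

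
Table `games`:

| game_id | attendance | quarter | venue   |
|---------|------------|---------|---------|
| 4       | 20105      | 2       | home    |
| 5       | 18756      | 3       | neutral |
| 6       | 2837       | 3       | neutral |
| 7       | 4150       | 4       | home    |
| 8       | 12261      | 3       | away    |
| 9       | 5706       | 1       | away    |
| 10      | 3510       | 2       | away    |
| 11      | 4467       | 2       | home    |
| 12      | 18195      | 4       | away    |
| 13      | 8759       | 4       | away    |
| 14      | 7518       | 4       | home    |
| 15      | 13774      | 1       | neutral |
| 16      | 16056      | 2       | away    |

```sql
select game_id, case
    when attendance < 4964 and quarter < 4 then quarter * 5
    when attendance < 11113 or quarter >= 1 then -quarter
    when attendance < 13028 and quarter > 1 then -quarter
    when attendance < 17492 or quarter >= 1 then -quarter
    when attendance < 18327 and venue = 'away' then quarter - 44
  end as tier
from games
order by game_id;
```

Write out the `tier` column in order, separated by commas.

-2, -3, 15, -4, -3, -1, 10, 10, -4, -4, -4, -1, -2

game_id=4: attendance < 11113 or quarter >= 1 → -2
game_id=5: attendance < 11113 or quarter >= 1 → -3
game_id=6: attendance < 4964 and quarter < 4 → 15
game_id=7: attendance < 11113 or quarter >= 1 → -4
game_id=8: attendance < 11113 or quarter >= 1 → -3
game_id=9: attendance < 11113 or quarter >= 1 → -1
game_id=10: attendance < 4964 and quarter < 4 → 10
game_id=11: attendance < 4964 and quarter < 4 → 10
game_id=12: attendance < 11113 or quarter >= 1 → -4
game_id=13: attendance < 11113 or quarter >= 1 → -4
game_id=14: attendance < 11113 or quarter >= 1 → -4
game_id=15: attendance < 11113 or quarter >= 1 → -1
game_id=16: attendance < 11113 or quarter >= 1 → -2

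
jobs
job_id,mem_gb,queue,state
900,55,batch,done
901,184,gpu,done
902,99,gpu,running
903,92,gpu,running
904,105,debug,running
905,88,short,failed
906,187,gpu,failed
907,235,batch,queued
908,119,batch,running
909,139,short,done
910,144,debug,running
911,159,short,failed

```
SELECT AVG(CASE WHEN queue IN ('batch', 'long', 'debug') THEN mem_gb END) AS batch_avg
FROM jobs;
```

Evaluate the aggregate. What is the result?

job_id=900: ✓ → 55
job_id=901: ✗
job_id=902: ✗
job_id=903: ✗
job_id=904: ✓ → 105
job_id=905: ✗
job_id=906: ✗
job_id=907: ✓ → 235
job_id=908: ✓ → 119
job_id=909: ✗
job_id=910: ✓ → 144
job_id=911: ✗
batch_avg = (55 + 105 + 235 + 119 + 144) / 5 = 131.6

131.6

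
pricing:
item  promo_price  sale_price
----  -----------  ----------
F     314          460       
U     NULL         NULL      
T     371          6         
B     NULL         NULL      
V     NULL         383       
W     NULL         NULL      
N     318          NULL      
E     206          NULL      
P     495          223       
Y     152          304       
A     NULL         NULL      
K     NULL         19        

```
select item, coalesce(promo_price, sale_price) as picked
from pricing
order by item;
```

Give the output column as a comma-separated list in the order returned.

item=A: promo_price=NULL, sale_price=NULL (all NULL) → NULL
item=B: promo_price=NULL, sale_price=NULL (all NULL) → NULL
item=E: promo_price=206 → 206
item=F: promo_price=314 → 314
item=K: promo_price=NULL, sale_price=19 → 19
item=N: promo_price=318 → 318
item=P: promo_price=495 → 495
item=T: promo_price=371 → 371
item=U: promo_price=NULL, sale_price=NULL (all NULL) → NULL
item=V: promo_price=NULL, sale_price=383 → 383
item=W: promo_price=NULL, sale_price=NULL (all NULL) → NULL
item=Y: promo_price=152 → 152

NULL, NULL, 206, 314, 19, 318, 495, 371, NULL, 383, NULL, 152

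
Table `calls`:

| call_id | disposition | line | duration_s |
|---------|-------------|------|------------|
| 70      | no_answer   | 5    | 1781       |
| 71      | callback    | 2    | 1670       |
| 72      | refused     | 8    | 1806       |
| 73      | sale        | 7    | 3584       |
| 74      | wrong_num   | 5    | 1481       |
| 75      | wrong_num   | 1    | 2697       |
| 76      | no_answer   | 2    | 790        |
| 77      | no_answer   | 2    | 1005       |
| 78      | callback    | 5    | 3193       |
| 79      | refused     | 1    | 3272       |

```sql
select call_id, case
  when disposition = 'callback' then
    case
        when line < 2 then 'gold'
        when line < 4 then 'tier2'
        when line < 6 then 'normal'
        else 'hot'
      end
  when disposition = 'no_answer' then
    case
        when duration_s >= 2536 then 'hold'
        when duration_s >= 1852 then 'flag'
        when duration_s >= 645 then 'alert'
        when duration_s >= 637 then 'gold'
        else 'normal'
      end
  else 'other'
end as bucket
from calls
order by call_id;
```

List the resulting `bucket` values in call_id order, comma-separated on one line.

call_id=70: disposition='no_answer' → inner[duration_s >= 645] → alert
call_id=71: disposition='callback' → inner[line < 4] → tier2
call_id=72: disposition='refused' → outer ELSE → other
call_id=73: disposition='sale' → outer ELSE → other
call_id=74: disposition='wrong_num' → outer ELSE → other
call_id=75: disposition='wrong_num' → outer ELSE → other
call_id=76: disposition='no_answer' → inner[duration_s >= 645] → alert
call_id=77: disposition='no_answer' → inner[duration_s >= 645] → alert
call_id=78: disposition='callback' → inner[line < 6] → normal
call_id=79: disposition='refused' → outer ELSE → other

alert, tier2, other, other, other, other, alert, alert, normal, other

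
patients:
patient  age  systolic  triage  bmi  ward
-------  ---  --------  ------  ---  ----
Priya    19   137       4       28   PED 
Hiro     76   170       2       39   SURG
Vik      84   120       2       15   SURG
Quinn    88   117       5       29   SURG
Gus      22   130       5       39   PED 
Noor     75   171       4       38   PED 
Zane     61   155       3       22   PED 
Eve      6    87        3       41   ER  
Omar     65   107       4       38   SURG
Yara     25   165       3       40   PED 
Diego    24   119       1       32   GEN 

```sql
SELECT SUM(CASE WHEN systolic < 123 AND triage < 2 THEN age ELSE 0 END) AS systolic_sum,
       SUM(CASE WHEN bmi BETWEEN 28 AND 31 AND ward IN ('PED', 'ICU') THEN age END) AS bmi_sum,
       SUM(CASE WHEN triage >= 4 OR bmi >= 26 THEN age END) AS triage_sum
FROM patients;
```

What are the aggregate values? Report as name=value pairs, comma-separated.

[systolic_sum: systolic < 123 AND triage < 2]
patient=Priya: ✗
patient=Hiro: ✗
patient=Vik: ✗
patient=Quinn: ✗
patient=Gus: ✗
patient=Noor: ✗
patient=Zane: ✗
patient=Eve: ✗
patient=Omar: ✗
patient=Yara: ✗
patient=Diego: ✓ → 24
systolic_sum = 24
—
[bmi_sum: bmi BETWEEN 28 AND 31 AND ward IN ('PED', 'ICU')]
patient=Priya: ✓ → 19
patient=Hiro: ✗
patient=Vik: ✗
patient=Quinn: ✗
patient=Gus: ✗
patient=Noor: ✗
patient=Zane: ✗
patient=Eve: ✗
patient=Omar: ✗
patient=Yara: ✗
patient=Diego: ✗
bmi_sum = 19
—
[triage_sum: triage >= 4 OR bmi >= 26]
patient=Priya: ✓ → 19
patient=Hiro: ✓ → 76
patient=Vik: ✗
patient=Quinn: ✓ → 88
patient=Gus: ✓ → 22
patient=Noor: ✓ → 75
patient=Zane: ✗
patient=Eve: ✓ → 6
patient=Omar: ✓ → 65
patient=Yara: ✓ → 25
patient=Diego: ✓ → 24
triage_sum = 19 + 76 + 88 + 22 + 75 + 6 + 65 + 25 + 24 = 400

systolic_sum=24, bmi_sum=19, triage_sum=400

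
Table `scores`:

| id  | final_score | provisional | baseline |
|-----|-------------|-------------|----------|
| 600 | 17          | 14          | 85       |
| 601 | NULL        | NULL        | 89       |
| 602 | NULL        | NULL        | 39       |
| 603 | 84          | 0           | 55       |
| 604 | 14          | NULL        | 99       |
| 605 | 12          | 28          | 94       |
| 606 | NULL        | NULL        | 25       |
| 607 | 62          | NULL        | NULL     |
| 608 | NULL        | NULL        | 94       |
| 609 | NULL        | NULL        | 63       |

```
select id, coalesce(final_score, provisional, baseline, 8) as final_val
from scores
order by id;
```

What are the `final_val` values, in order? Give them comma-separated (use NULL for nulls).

id=600: final_score=17 → 17
id=601: final_score=NULL, provisional=NULL, baseline=89 → 89
id=602: final_score=NULL, provisional=NULL, baseline=39 → 39
id=603: final_score=84 → 84
id=604: final_score=14 → 14
id=605: final_score=12 → 12
id=606: final_score=NULL, provisional=NULL, baseline=25 → 25
id=607: final_score=62 → 62
id=608: final_score=NULL, provisional=NULL, baseline=94 → 94
id=609: final_score=NULL, provisional=NULL, baseline=63 → 63

17, 89, 39, 84, 14, 12, 25, 62, 94, 63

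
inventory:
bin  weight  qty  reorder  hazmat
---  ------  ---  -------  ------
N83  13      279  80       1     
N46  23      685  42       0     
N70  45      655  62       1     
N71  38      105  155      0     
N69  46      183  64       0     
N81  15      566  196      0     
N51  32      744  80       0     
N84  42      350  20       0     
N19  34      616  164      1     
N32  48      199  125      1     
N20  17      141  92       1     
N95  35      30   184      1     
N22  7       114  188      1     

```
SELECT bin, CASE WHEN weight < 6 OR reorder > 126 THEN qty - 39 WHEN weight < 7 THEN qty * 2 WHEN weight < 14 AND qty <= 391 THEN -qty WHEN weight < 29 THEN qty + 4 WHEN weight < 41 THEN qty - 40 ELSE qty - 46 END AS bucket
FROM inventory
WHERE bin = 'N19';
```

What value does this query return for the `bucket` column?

577

bin = N19: weight=34, qty=616, reorder=164, hazmat=1.
weight < 6 OR reorder > 126 → true → 577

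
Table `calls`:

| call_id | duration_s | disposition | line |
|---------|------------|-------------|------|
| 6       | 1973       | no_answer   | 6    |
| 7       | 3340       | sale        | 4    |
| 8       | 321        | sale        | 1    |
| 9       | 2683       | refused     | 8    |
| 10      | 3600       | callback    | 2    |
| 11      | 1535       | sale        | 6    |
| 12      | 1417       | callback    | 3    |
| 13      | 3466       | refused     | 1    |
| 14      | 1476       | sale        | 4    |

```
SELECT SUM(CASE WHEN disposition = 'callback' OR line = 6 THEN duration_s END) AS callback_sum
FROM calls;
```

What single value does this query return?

call_id=6: ✓ → 1973
call_id=7: ✗
call_id=8: ✗
call_id=9: ✗
call_id=10: ✓ → 3600
call_id=11: ✓ → 1535
call_id=12: ✓ → 1417
call_id=13: ✗
call_id=14: ✗
callback_sum = 1973 + 3600 + 1535 + 1417 = 8525

8525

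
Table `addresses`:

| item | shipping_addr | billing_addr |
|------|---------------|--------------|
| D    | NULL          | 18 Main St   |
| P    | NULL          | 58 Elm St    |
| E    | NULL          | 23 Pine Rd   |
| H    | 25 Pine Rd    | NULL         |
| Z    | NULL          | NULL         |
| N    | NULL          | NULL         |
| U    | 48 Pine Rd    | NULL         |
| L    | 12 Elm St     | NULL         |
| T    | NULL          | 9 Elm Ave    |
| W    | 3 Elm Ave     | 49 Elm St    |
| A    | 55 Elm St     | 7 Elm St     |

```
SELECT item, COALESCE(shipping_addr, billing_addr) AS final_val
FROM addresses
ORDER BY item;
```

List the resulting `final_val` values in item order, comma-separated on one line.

item=A: shipping_addr=55 Elm St → 55 Elm St
item=D: shipping_addr=NULL, billing_addr=18 Main St → 18 Main St
item=E: shipping_addr=NULL, billing_addr=23 Pine Rd → 23 Pine Rd
item=H: shipping_addr=25 Pine Rd → 25 Pine Rd
item=L: shipping_addr=12 Elm St → 12 Elm St
item=N: shipping_addr=NULL, billing_addr=NULL (all NULL) → NULL
item=P: shipping_addr=NULL, billing_addr=58 Elm St → 58 Elm St
item=T: shipping_addr=NULL, billing_addr=9 Elm Ave → 9 Elm Ave
item=U: shipping_addr=48 Pine Rd → 48 Pine Rd
item=W: shipping_addr=3 Elm Ave → 3 Elm Ave
item=Z: shipping_addr=NULL, billing_addr=NULL (all NULL) → NULL

55 Elm St, 18 Main St, 23 Pine Rd, 25 Pine Rd, 12 Elm St, NULL, 58 Elm St, 9 Elm Ave, 48 Pine Rd, 3 Elm Ave, NULL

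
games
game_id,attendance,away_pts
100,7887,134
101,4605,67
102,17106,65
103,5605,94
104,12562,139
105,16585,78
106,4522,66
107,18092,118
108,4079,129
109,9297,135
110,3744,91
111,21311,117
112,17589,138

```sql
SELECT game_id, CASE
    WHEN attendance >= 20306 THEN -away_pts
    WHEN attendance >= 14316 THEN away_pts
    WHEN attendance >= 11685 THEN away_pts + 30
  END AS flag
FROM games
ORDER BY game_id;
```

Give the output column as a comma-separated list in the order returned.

NULL, NULL, 65, NULL, 169, 78, NULL, 118, NULL, NULL, NULL, -117, 138

game_id=100: (no match → NULL) → NULL
game_id=101: (no match → NULL) → NULL
game_id=102: attendance >= 14316 → 65
game_id=103: (no match → NULL) → NULL
game_id=104: attendance >= 11685 → 169
game_id=105: attendance >= 14316 → 78
game_id=106: (no match → NULL) → NULL
game_id=107: attendance >= 14316 → 118
game_id=108: (no match → NULL) → NULL
game_id=109: (no match → NULL) → NULL
game_id=110: (no match → NULL) → NULL
game_id=111: attendance >= 20306 → -117
game_id=112: attendance >= 14316 → 138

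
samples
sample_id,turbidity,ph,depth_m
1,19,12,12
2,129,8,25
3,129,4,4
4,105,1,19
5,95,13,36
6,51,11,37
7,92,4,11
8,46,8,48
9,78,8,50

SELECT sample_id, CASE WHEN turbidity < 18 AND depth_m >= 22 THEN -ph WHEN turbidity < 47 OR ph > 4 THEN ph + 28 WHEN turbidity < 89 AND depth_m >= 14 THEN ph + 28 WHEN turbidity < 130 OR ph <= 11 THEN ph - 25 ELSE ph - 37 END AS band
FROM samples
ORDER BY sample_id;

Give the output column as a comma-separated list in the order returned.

40, 36, -21, -24, 41, 39, -21, 36, 36

sample_id=1: turbidity < 47 OR ph > 4 → 40
sample_id=2: turbidity < 47 OR ph > 4 → 36
sample_id=3: turbidity < 130 OR ph <= 11 → -21
sample_id=4: turbidity < 130 OR ph <= 11 → -24
sample_id=5: turbidity < 47 OR ph > 4 → 41
sample_id=6: turbidity < 47 OR ph > 4 → 39
sample_id=7: turbidity < 130 OR ph <= 11 → -21
sample_id=8: turbidity < 47 OR ph > 4 → 36
sample_id=9: turbidity < 47 OR ph > 4 → 36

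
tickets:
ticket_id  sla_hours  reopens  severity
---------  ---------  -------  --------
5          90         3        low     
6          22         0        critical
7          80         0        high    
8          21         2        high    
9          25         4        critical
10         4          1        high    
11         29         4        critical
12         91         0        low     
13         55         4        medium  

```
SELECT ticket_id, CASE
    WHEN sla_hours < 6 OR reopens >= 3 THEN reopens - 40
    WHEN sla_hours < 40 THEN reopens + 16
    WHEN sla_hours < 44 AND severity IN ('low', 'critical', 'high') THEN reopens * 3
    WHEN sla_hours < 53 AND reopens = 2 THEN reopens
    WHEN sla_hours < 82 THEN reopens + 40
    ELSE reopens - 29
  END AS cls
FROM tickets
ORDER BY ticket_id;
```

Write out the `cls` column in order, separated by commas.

ticket_id=5: sla_hours < 6 OR reopens >= 3 → -37
ticket_id=6: sla_hours < 40 → 16
ticket_id=7: sla_hours < 82 → 40
ticket_id=8: sla_hours < 40 → 18
ticket_id=9: sla_hours < 6 OR reopens >= 3 → -36
ticket_id=10: sla_hours < 6 OR reopens >= 3 → -39
ticket_id=11: sla_hours < 6 OR reopens >= 3 → -36
ticket_id=12: ELSE → -29
ticket_id=13: sla_hours < 6 OR reopens >= 3 → -36

-37, 16, 40, 18, -36, -39, -36, -29, -36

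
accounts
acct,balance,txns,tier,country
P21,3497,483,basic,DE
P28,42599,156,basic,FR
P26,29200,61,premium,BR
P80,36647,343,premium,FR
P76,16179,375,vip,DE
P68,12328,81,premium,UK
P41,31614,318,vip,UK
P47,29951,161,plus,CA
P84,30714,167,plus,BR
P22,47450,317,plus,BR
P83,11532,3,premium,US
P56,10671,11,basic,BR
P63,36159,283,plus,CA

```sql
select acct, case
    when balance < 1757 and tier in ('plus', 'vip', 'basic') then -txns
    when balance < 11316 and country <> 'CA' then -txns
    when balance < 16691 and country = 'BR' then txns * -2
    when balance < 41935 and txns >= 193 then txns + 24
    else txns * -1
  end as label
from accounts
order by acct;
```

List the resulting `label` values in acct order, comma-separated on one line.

-483, -317, -61, -156, 342, -161, -11, 307, -81, 399, 367, -3, -167

acct=P21: balance < 11316 and country <> 'CA' → -483
acct=P22: ELSE → -317
acct=P26: ELSE → -61
acct=P28: ELSE → -156
acct=P41: balance < 41935 and txns >= 193 → 342
acct=P47: ELSE → -161
acct=P56: balance < 11316 and country <> 'CA' → -11
acct=P63: balance < 41935 and txns >= 193 → 307
acct=P68: ELSE → -81
acct=P76: balance < 41935 and txns >= 193 → 399
acct=P80: balance < 41935 and txns >= 193 → 367
acct=P83: ELSE → -3
acct=P84: ELSE → -167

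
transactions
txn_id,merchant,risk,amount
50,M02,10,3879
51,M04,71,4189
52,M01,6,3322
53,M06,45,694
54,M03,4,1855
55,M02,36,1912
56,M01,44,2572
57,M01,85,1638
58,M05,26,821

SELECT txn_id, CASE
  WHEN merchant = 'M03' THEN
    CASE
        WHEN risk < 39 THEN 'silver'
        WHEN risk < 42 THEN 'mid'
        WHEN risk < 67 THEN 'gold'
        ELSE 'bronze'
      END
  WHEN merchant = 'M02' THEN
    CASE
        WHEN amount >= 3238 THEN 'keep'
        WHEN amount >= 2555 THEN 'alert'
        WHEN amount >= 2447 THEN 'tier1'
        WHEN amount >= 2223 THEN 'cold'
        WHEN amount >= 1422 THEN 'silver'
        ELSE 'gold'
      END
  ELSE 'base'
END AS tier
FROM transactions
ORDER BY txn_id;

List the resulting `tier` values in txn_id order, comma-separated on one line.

keep, base, base, base, silver, silver, base, base, base

txn_id=50: merchant='M02' → inner[amount >= 3238] → keep
txn_id=51: merchant='M04' → outer ELSE → base
txn_id=52: merchant='M01' → outer ELSE → base
txn_id=53: merchant='M06' → outer ELSE → base
txn_id=54: merchant='M03' → inner[risk < 39] → silver
txn_id=55: merchant='M02' → inner[amount >= 1422] → silver
txn_id=56: merchant='M01' → outer ELSE → base
txn_id=57: merchant='M01' → outer ELSE → base
txn_id=58: merchant='M05' → outer ELSE → base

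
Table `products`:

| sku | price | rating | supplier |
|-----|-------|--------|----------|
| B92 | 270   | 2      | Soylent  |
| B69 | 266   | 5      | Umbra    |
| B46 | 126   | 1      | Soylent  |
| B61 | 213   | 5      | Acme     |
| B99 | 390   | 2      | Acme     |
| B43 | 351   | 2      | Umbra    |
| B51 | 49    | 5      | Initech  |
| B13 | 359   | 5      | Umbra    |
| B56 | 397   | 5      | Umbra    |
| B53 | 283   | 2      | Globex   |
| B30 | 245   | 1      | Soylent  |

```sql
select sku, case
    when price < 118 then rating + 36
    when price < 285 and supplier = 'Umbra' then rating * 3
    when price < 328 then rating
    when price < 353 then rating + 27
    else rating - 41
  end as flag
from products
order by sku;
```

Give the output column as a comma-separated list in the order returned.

-36, 1, 29, 1, 41, 2, -36, 5, 15, 2, -39

sku=B13: ELSE → -36
sku=B30: price < 328 → 1
sku=B43: price < 353 → 29
sku=B46: price < 328 → 1
sku=B51: price < 118 → 41
sku=B53: price < 328 → 2
sku=B56: ELSE → -36
sku=B61: price < 328 → 5
sku=B69: price < 285 and supplier = 'Umbra' → 15
sku=B92: price < 328 → 2
sku=B99: ELSE → -39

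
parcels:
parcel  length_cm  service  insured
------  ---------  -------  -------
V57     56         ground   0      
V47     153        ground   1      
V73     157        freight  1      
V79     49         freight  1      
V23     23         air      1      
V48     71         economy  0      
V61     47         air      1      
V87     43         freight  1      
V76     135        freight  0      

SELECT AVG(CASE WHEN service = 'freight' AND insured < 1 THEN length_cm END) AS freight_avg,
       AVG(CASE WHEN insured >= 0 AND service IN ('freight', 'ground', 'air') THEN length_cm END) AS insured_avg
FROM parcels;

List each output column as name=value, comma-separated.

freight_avg=135, insured_avg=82.875

[freight_avg: service = 'freight' AND insured < 1]
parcel=V57: ✗
parcel=V47: ✗
parcel=V73: ✗
parcel=V79: ✗
parcel=V23: ✗
parcel=V48: ✗
parcel=V61: ✗
parcel=V87: ✗
parcel=V76: ✓ → 135
freight_avg = 135
—
[insured_avg: insured >= 0 AND service IN ('freight', 'ground', 'air')]
parcel=V57: ✓ → 56
parcel=V47: ✓ → 153
parcel=V73: ✓ → 157
parcel=V79: ✓ → 49
parcel=V23: ✓ → 23
parcel=V48: ✗
parcel=V61: ✓ → 47
parcel=V87: ✓ → 43
parcel=V76: ✓ → 135
insured_avg = (56 + 153 + 157 + 49 + 23 + 47 + 43 + 135) / 8 = 82.875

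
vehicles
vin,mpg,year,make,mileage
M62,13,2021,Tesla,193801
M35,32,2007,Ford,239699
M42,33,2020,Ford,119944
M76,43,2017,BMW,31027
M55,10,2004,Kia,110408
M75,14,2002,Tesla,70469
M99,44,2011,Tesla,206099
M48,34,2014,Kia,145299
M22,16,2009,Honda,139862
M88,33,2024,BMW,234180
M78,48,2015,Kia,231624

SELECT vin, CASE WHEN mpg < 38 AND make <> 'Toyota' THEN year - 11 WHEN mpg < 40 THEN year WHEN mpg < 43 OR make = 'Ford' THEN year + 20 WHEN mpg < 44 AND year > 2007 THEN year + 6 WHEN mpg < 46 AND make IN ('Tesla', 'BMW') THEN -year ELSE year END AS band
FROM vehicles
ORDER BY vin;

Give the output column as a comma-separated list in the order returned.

1998, 1996, 2009, 2003, 1993, 2010, 1991, 2023, 2015, 2013, -2011

vin=M22: mpg < 38 AND make <> 'Toyota' → 1998
vin=M35: mpg < 38 AND make <> 'Toyota' → 1996
vin=M42: mpg < 38 AND make <> 'Toyota' → 2009
vin=M48: mpg < 38 AND make <> 'Toyota' → 2003
vin=M55: mpg < 38 AND make <> 'Toyota' → 1993
vin=M62: mpg < 38 AND make <> 'Toyota' → 2010
vin=M75: mpg < 38 AND make <> 'Toyota' → 1991
vin=M76: mpg < 44 AND year > 2007 → 2023
vin=M78: ELSE → 2015
vin=M88: mpg < 38 AND make <> 'Toyota' → 2013
vin=M99: mpg < 46 AND make IN ('Tesla', 'BMW') → -2011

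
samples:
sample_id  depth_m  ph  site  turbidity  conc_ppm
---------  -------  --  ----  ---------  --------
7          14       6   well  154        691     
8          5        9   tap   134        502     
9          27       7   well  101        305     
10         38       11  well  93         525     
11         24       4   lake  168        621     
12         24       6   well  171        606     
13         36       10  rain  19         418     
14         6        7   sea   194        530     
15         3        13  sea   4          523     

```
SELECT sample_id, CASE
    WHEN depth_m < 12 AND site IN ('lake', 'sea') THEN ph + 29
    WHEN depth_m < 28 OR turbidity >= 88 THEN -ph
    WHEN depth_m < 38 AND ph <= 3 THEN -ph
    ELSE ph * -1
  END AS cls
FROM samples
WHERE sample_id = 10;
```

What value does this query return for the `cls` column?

sample_id = 10: depth_m=38, ph=11, site=well, turbidity=93, conc_ppm=525.
depth_m < 12 AND site IN ('lake', 'sea') → false
depth_m < 28 OR turbidity >= 88 → true → -11

-11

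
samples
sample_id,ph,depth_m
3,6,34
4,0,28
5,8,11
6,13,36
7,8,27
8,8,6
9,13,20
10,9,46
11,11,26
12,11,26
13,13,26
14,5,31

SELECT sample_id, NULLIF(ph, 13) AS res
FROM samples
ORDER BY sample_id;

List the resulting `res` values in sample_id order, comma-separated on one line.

6, 0, 8, NULL, 8, 8, NULL, 9, 11, 11, NULL, 5

sample_id=3: ph=6 vs 13: differ → 6
sample_id=4: ph=0 vs 13: differ → 0
sample_id=5: ph=8 vs 13: differ → 8
sample_id=6: ph=13 vs 13: equal → NULL
sample_id=7: ph=8 vs 13: differ → 8
sample_id=8: ph=8 vs 13: differ → 8
sample_id=9: ph=13 vs 13: equal → NULL
sample_id=10: ph=9 vs 13: differ → 9
sample_id=11: ph=11 vs 13: differ → 11
sample_id=12: ph=11 vs 13: differ → 11
sample_id=13: ph=13 vs 13: equal → NULL
sample_id=14: ph=5 vs 13: differ → 5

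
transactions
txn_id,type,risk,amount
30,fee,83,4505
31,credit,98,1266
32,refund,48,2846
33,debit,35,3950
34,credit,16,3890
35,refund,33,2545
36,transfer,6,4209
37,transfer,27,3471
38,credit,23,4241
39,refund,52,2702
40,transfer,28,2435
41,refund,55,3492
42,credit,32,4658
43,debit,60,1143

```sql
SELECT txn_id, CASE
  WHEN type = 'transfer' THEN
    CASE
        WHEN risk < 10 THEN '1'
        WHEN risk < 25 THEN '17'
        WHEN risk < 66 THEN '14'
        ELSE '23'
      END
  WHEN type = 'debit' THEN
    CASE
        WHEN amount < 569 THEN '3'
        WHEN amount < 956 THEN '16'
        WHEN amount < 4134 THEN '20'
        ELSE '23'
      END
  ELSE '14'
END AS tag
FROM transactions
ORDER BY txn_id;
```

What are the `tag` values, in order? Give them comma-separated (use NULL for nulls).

14, 14, 14, 20, 14, 14, 1, 14, 14, 14, 14, 14, 14, 20

txn_id=30: type='fee' → outer ELSE → 14
txn_id=31: type='credit' → outer ELSE → 14
txn_id=32: type='refund' → outer ELSE → 14
txn_id=33: type='debit' → inner[amount < 4134] → 20
txn_id=34: type='credit' → outer ELSE → 14
txn_id=35: type='refund' → outer ELSE → 14
txn_id=36: type='transfer' → inner[risk < 10] → 1
txn_id=37: type='transfer' → inner[risk < 66] → 14
txn_id=38: type='credit' → outer ELSE → 14
txn_id=39: type='refund' → outer ELSE → 14
txn_id=40: type='transfer' → inner[risk < 66] → 14
txn_id=41: type='refund' → outer ELSE → 14
txn_id=42: type='credit' → outer ELSE → 14
txn_id=43: type='debit' → inner[amount < 4134] → 20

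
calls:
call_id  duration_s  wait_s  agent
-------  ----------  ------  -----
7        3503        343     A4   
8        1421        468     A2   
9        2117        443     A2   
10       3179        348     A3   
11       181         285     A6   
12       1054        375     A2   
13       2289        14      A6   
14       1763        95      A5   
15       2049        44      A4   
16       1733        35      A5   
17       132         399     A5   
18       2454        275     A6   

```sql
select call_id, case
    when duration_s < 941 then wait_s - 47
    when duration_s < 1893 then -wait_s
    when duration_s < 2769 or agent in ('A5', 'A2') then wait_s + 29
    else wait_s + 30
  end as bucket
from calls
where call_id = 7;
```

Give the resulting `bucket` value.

call_id = 7: duration_s=3503, wait_s=343, agent=A4.
duration_s < 941 → false
duration_s < 1893 → false
duration_s < 2769 or agent in ('A5', 'A2') → false
No prior WHEN matched → ELSE → 373

373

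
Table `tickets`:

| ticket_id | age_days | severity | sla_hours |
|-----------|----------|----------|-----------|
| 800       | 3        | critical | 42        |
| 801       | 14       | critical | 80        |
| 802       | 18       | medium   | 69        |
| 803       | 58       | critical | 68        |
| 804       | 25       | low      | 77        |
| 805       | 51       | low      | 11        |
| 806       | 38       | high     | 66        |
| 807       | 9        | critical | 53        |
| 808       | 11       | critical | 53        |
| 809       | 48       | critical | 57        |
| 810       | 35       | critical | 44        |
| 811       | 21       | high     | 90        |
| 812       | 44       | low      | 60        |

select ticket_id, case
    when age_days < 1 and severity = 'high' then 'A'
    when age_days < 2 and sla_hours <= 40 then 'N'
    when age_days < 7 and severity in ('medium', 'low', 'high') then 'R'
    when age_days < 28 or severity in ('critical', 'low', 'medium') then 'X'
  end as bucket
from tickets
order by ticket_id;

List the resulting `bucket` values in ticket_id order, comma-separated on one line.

ticket_id=800: age_days < 28 or severity in ('critical', 'low', 'medium') → X
ticket_id=801: age_days < 28 or severity in ('critical', 'low', 'medium') → X
ticket_id=802: age_days < 28 or severity in ('critical', 'low', 'medium') → X
ticket_id=803: age_days < 28 or severity in ('critical', 'low', 'medium') → X
ticket_id=804: age_days < 28 or severity in ('critical', 'low', 'medium') → X
ticket_id=805: age_days < 28 or severity in ('critical', 'low', 'medium') → X
ticket_id=806: (no match → NULL) → NULL
ticket_id=807: age_days < 28 or severity in ('critical', 'low', 'medium') → X
ticket_id=808: age_days < 28 or severity in ('critical', 'low', 'medium') → X
ticket_id=809: age_days < 28 or severity in ('critical', 'low', 'medium') → X
ticket_id=810: age_days < 28 or severity in ('critical', 'low', 'medium') → X
ticket_id=811: age_days < 28 or severity in ('critical', 'low', 'medium') → X
ticket_id=812: age_days < 28 or severity in ('critical', 'low', 'medium') → X

X, X, X, X, X, X, NULL, X, X, X, X, X, X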